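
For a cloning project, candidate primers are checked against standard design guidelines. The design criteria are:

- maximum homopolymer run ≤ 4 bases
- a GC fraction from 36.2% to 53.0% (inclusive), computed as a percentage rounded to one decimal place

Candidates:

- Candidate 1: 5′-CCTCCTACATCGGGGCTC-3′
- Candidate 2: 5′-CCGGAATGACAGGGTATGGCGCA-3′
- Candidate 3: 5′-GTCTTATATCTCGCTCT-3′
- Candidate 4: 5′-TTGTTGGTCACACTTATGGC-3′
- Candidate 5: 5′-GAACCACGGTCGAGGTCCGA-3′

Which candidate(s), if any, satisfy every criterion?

Candidate 1 (18 nt, A=2 T=4 G=4 C=8): longest run = 4 ✓; GC 12/18 = 66.7%, outside 36.2–53.0% ✗ — fails.
Candidate 2 (23 nt, A=6 T=3 G=9 C=5): longest run = 3 ✓; GC 14/23 = 60.9%, outside 36.2–53.0% ✗ — fails.
Candidate 3 (17 nt, A=2 T=8 G=2 C=5): longest run = 2 ✓; GC 7/17 = 41.2% ✓ — passes.
Candidate 4 (20 nt, A=3 T=8 G=5 C=4): longest run = 2 ✓; GC 9/20 = 45.0% ✓ — passes.
Candidate 5 (20 nt, A=5 T=2 G=7 C=6): longest run = 2 ✓; GC 13/20 = 65.0%, outside 36.2–53.0% ✗ — fails.

Candidate 3 and Candidate 4.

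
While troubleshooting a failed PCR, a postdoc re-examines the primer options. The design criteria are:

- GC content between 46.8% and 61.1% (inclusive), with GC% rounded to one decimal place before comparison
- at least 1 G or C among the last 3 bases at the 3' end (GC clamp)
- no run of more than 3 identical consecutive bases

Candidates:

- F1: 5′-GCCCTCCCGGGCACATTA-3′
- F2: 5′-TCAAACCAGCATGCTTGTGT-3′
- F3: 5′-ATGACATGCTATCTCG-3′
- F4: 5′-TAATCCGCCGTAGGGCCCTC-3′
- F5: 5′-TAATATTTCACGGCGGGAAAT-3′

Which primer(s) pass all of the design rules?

None of the candidates satisfy all criteria.

F1 (18 nt, A=3 T=3 G=4 C=8): GC 12/18 = 66.7%, outside 46.8–61.1% ✗; 3' end TTA has 0 G/C, need ≥1 ✗; longest run = 3 ✓ — fails.
F2 (20 nt, A=5 T=6 G=4 C=5): GC 9/20 = 45.0%, outside 46.8–61.1% ✗; 3' end TGT has 1 G/C ✓; longest run = 3 ✓ — fails.
F3 (16 nt, A=4 T=5 G=3 C=4): GC 7/16 = 43.8%, outside 46.8–61.1% ✗; 3' end TCG has 2 G/C ✓; longest run = 1 ✓ — fails.
F4 (20 nt, A=3 T=4 G=5 C=8): GC 13/20 = 65.0%, outside 46.8–61.1% ✗; 3' end CTC has 2 G/C ✓; longest run = 3 ✓ — fails.
F5 (21 nt, A=7 T=6 G=5 C=3): GC 8/21 = 38.1%, outside 46.8–61.1% ✗; 3' end AAT has 0 G/C, need ≥1 ✗; longest run = 3 ✓ — fails.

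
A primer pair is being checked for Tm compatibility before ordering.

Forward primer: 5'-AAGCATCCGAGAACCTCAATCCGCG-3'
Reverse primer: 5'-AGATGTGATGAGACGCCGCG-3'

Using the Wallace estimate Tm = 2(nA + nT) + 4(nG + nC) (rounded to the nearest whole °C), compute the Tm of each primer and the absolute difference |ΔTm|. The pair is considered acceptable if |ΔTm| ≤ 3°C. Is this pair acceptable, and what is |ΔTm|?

Forward: A=8 T=3 G=5 C=9 → Tm = 2·11 + 4·14 = 78°C.
Reverse: A=5 T=3 G=8 C=4 → Tm = 2·8 + 4·12 = 64°C.
|ΔTm| = |78 − 64| = 14°C, > 3°C.

|ΔTm| = 14°C; the pair is not acceptable.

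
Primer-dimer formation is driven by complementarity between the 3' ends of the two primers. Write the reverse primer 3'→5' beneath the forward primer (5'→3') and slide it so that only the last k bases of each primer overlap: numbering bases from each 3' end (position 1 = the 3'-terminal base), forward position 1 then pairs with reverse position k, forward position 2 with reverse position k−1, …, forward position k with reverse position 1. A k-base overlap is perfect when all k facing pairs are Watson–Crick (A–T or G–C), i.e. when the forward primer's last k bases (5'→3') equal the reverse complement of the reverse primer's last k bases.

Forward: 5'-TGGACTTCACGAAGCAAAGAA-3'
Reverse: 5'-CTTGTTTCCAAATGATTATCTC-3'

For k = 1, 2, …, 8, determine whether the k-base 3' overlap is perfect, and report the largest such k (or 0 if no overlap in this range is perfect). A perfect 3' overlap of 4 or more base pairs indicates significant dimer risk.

Last 8 bases (5'→3') — forward …GCAAAGAA, reverse …ATTATCTC.
Reverse complement of the reverse primer's last 8 bases: GAGATAAT; its first k bases are the reverse complement of the reverse primer's last k bases, so a perfect k-base overlap needs the forward primer's last k bases to equal them.
Comparing (forward last k vs required): k=1: A vs G ✗; k=2: AA vs GA ✗; k=3: GAA vs GAG ✗; k=4: AGAA vs GAGA ✗; k=5: AAGAA vs GAGAT ✗; k=6: AAAGAA vs GAGATA ✗; k=7: CAAAGAA vs GAGATAA ✗; k=8: GCAAAGAA vs GAGATAAT ✗.
No overlap length from 1 to 8 is perfect, so the longest perfect 3' overlap is 0.

Longest perfect overlap: 0 complementary base pairs; below the dimer-risk threshold (threshold 4).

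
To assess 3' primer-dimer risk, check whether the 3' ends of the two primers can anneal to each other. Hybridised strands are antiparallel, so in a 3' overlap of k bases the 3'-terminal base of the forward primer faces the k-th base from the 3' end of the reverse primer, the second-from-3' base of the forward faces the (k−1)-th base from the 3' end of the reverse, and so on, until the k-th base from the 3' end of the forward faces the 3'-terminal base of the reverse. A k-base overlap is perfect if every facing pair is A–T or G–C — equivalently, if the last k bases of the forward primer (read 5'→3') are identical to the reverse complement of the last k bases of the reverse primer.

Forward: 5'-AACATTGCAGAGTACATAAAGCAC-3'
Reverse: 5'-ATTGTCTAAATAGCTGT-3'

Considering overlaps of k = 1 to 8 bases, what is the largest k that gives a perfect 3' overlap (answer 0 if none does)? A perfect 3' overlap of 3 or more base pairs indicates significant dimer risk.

Last 8 bases (5'→3') — forward …TAAAGCAC, reverse …ATAGCTGT.
Reverse complement of the reverse primer's last 8 bases: ACAGCTAT; its first k bases are the reverse complement of the reverse primer's last k bases, so a perfect k-base overlap needs the forward primer's last k bases to equal them.
Comparing (forward last k vs required): k=1: C vs A ✗; k=2: AC vs AC ✓; k=3: CAC vs ACA ✗; k=4: GCAC vs ACAG ✗; k=5: AGCAC vs ACAGC ✗; k=6: AAGCAC vs ACAGCT ✗; k=7: AAAGCAC vs ACAGCTA ✗; k=8: TAAAGCAC vs ACAGCTAT ✗.
Only k = 2 is perfect, so the longest perfect 3' overlap is 2.

Longest perfect overlap: 2 complementary base pairs; below the dimer-risk threshold (threshold 3).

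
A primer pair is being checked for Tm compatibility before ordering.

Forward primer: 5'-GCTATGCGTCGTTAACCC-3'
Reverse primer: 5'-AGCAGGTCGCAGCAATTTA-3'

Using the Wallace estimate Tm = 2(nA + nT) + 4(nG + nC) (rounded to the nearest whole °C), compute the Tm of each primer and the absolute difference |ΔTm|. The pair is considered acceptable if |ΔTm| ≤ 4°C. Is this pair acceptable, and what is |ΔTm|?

|ΔTm| = 0°C; the pair is acceptable.

Forward: A=3 T=5 G=4 C=6 → Tm = 2·8 + 4·10 = 56°C.
Reverse: A=6 T=4 G=5 C=4 → Tm = 2·10 + 4·9 = 56°C.
|ΔTm| = |56 − 56| = 0°C, ≤ 4°C.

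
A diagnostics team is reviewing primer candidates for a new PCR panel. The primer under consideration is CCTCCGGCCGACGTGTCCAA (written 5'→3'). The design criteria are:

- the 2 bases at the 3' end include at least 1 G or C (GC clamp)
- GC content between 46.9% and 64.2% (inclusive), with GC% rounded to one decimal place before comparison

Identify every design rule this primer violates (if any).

Fails: GC clamp, GC content.

Base counts: A=3, T=3, G=5, C=9 (length 20).
GC clamp: 3' end AA has 0 G/C, need ≥1 ✗
GC content: GC 14/20 = 70.0%, outside 46.9–64.2% ✗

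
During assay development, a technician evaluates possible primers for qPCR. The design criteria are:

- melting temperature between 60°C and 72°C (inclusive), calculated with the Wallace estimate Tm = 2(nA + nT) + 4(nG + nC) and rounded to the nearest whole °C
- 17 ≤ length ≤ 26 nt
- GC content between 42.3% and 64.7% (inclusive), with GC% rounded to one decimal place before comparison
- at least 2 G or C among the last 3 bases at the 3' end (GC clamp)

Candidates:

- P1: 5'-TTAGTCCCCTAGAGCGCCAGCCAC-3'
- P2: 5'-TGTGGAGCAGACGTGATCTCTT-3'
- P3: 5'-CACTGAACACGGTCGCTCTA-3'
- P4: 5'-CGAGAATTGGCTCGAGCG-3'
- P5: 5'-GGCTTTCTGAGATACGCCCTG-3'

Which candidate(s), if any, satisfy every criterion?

P5 only.

P1 (24 nt, A=5 T=4 G=5 C=10): Tm = 2·9 + 4·15 = 78°C, outside 60–72°C ✗; length 24 ✓; GC 15/24 = 62.5% ✓; 3' end CAC has 2 G/C ✓ — fails.
P2 (22 nt, A=4 T=7 G=7 C=4): Tm = 2·11 + 4·11 = 66°C ✓; length 22 ✓; GC 11/22 = 50.0% ✓; 3' end CTT has 1 G/C, need ≥2 ✗ — fails.
P3 (20 nt, A=5 T=4 G=4 C=7): Tm = 2·9 + 4·11 = 62°C ✓; length 20 ✓; GC 11/20 = 55.0% ✓; 3' end CTA has 1 G/C, need ≥2 ✗ — fails.
P4 (18 nt, A=4 T=3 G=7 C=4): Tm = 2·7 + 4·11 = 58°C, outside 60–72°C ✗; length 18 ✓; GC 11/18 = 61.1% ✓; 3' end GCG has 3 G/C ✓ — fails.
P5 (21 nt, A=3 T=6 G=6 C=6): Tm = 2·9 + 4·12 = 66°C ✓; length 21 ✓; GC 12/21 = 57.1% ✓; 3' end CTG has 2 G/C ✓ — passes.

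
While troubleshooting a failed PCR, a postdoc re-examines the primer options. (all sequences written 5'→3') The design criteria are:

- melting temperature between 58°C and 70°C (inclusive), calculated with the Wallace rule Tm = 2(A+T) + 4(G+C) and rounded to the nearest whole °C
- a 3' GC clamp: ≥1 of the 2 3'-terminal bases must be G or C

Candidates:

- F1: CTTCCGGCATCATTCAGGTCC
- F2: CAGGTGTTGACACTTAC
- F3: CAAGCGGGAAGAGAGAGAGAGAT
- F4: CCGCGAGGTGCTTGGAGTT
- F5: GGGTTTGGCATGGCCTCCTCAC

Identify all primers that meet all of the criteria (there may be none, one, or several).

F1 (21 nt, A=3 T=6 G=4 C=8): Tm = 2·9 + 4·12 = 66°C ✓; 3' end CC has 2 G/C ✓ — passes.
F2 (17 nt, A=4 T=5 G=4 C=4): Tm = 2·9 + 4·8 = 50°C, outside 58–70°C ✗; 3' end AC has 1 G/C ✓ — fails.
F3 (23 nt, A=10 T=1 G=10 C=2): Tm = 2·11 + 4·12 = 70°C ✓; 3' end AT has 0 G/C, need ≥1 ✗ — fails.
F4 (19 nt, A=2 T=5 G=8 C=4): Tm = 2·7 + 4·12 = 62°C ✓; 3' end TT has 0 G/C, need ≥1 ✗ — fails.
F5 (22 nt, A=2 T=6 G=7 C=7): Tm = 2·8 + 4·14 = 72°C, outside 58–70°C ✗; 3' end AC has 1 G/C ✓ — fails.

F1 only.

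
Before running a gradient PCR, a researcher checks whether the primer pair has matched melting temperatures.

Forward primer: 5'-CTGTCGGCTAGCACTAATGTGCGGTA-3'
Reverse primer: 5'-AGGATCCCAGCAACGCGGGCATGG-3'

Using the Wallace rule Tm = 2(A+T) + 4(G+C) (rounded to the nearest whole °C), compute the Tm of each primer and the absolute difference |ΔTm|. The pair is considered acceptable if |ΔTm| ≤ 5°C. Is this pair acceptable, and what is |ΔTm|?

Forward: A=5 T=7 G=8 C=6 → Tm = 2·12 + 4·14 = 80°C.
Reverse: A=6 T=2 G=9 C=7 → Tm = 2·8 + 4·16 = 80°C.
|ΔTm| = |80 − 80| = 0°C, ≤ 5°C.

|ΔTm| = 0°C; the pair is acceptable.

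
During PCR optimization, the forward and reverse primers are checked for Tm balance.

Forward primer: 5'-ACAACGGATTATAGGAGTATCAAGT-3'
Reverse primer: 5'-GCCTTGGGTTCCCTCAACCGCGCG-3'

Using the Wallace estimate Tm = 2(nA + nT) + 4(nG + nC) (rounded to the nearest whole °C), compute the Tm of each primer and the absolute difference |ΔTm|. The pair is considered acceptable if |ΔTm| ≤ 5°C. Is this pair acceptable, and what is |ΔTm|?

Forward: A=10 T=6 G=6 C=3 → Tm = 2·16 + 4·9 = 68°C.
Reverse: A=2 T=5 G=7 C=10 → Tm = 2·7 + 4·17 = 82°C.
|ΔTm| = |68 − 82| = 14°C, > 5°C.

|ΔTm| = 14°C; the pair is not acceptable.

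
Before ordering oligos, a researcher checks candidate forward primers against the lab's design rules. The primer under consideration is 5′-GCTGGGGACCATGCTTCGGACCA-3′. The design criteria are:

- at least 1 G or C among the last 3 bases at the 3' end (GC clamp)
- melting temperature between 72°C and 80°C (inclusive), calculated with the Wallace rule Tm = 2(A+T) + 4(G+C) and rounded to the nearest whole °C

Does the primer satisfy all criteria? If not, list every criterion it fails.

Base counts: A=4, T=4, G=8, C=7 (length 23).
GC clamp: 3' end CCA has 2 G/C ✓
Tm: Tm = 2·8 + 4·15 = 76°C ✓

Meets all criteria.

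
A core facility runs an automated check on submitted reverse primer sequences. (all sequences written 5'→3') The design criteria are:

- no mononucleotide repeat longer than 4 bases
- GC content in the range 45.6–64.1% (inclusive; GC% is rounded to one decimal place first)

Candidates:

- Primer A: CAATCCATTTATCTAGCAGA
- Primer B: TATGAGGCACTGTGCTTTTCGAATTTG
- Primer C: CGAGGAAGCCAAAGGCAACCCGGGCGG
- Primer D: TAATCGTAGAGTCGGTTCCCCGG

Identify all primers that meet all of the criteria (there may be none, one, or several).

Primer D only.

Primer A (20 nt, A=7 T=6 G=2 C=5): longest run = 3 ✓; GC 7/20 = 35.0%, outside 45.6–64.1% ✗ — fails.
Primer B (27 nt, A=5 T=11 G=7 C=4): longest run = 4 ✓; GC 11/27 = 40.7%, outside 45.6–64.1% ✗ — fails.
Primer C (27 nt, A=8 T=0 G=11 C=8): longest run = 3 ✓; GC 19/27 = 70.4%, outside 45.6–64.1% ✗ — fails.
Primer D (23 nt, A=4 T=6 G=7 C=6): longest run = 4 ✓; GC 13/23 = 56.5% ✓ — passes.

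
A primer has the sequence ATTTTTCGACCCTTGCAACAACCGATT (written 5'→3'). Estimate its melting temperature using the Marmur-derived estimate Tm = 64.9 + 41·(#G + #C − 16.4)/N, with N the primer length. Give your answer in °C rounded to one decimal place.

56.7°C

Base counts: A=7, T=9, G=3, C=8; G+C = 11, N = 27.
Tm = 64.9 + 41·(11 − 16.4)/27 = 64.9 + -221.40/27 = 56.7°C.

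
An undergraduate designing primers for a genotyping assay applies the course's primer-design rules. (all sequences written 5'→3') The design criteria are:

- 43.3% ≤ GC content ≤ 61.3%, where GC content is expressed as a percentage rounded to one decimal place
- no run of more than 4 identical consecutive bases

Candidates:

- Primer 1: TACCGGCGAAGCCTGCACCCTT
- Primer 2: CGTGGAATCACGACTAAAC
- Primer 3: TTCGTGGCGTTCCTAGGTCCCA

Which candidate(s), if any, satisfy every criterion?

Primer 1 (22 nt, A=4 T=4 G=5 C=9): GC 14/22 = 63.6%, outside 43.3–61.3% ✗; longest run = 3 ✓ — fails.
Primer 2 (19 nt, A=7 T=3 G=4 C=5): GC 9/19 = 47.4% ✓; longest run = 3 ✓ — passes.
Primer 3 (22 nt, A=2 T=7 G=6 C=7): GC 13/22 = 59.1% ✓; longest run = 3 ✓ — passes.

Primer 2 and Primer 3.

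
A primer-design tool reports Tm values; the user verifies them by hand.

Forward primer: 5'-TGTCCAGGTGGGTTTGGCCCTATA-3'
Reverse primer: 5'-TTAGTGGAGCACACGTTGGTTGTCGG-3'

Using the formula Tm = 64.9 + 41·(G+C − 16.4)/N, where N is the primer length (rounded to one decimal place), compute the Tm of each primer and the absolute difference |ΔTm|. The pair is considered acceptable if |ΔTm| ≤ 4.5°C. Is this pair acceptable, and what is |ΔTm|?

|ΔTm| = 2.0°C; the pair is acceptable.

Forward: G+C = 13, N = 24 → Tm = 64.9 + 41·(13 − 16.4)/24 = 59.1°C.
Reverse: G+C = 14, N = 26 → Tm = 64.9 + 41·(14 − 16.4)/26 = 61.1°C.
|ΔTm| = |59.1 − 61.1| = 2.0°C, ≤ 4.5°C.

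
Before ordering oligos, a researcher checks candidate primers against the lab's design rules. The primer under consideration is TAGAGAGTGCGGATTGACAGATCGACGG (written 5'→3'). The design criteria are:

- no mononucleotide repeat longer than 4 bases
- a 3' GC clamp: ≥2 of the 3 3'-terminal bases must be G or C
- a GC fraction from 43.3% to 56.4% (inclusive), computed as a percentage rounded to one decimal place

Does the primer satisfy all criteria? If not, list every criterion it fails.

Meets all criteria.

Base counts: A=8, T=5, G=11, C=4 (length 28).
homopolymer run: longest run = 2 ✓
GC clamp: 3' end CGG has 3 G/C ✓
GC content: GC 15/28 = 53.6% ✓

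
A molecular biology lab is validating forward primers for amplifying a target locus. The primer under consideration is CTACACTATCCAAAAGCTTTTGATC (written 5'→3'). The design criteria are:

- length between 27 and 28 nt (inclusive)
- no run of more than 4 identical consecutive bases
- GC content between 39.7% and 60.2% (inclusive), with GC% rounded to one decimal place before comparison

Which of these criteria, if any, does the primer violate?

Fails: length, GC content.

Base counts: A=8, T=8, G=2, C=7 (length 25).
length: length 25, outside 27–28 ✗
homopolymer run: longest run = 4 ✓
GC content: GC 9/25 = 36.0%, outside 39.7–60.2% ✗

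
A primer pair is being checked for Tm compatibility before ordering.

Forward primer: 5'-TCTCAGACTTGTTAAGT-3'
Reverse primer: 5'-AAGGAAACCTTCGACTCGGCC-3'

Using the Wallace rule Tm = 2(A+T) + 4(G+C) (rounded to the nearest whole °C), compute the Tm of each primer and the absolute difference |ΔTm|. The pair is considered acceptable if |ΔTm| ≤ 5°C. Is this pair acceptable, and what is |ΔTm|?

|ΔTm| = 20°C; the pair is not acceptable.

Forward: A=4 T=7 G=3 C=3 → Tm = 2·11 + 4·6 = 46°C.
Reverse: A=6 T=3 G=5 C=7 → Tm = 2·9 + 4·12 = 66°C.
|ΔTm| = |46 − 66| = 20°C, > 5°C.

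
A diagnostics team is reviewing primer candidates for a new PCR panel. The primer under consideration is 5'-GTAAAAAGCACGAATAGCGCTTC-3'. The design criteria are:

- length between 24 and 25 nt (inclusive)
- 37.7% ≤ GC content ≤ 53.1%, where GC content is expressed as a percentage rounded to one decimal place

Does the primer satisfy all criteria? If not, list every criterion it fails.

Base counts: A=9, T=4, G=5, C=5 (length 23).
length: length 23, outside 24–25 ✗
GC content: GC 10/23 = 43.5% ✓

Fails: length.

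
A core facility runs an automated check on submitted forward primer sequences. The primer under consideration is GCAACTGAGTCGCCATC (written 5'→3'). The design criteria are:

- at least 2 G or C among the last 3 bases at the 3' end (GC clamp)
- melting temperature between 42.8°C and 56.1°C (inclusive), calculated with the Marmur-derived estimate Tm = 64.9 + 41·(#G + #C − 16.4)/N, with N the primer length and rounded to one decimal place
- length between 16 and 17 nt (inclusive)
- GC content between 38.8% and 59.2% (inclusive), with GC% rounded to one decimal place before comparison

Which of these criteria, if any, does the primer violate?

Fails: GC clamp.

Base counts: A=4, T=3, G=4, C=6 (length 17).
GC clamp: 3' end ATC has 1 G/C, need ≥2 ✗
Tm: Tm = 64.9 + 41·(10 − 16.4)/17 = 49.5°C ✓
length: length 17 ✓
GC content: GC 10/17 = 58.8% ✓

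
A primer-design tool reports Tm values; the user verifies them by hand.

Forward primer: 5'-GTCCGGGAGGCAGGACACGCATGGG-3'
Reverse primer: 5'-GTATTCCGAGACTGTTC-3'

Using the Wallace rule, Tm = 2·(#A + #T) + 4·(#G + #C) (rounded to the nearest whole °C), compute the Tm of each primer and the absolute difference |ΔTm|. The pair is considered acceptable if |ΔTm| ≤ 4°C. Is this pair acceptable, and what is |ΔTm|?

|ΔTm| = 36°C; the pair is not acceptable.

Forward: A=5 T=2 G=12 C=6 → Tm = 2·7 + 4·18 = 86°C.
Reverse: A=3 T=6 G=4 C=4 → Tm = 2·9 + 4·8 = 50°C.
|ΔTm| = |86 − 50| = 36°C, > 4°C.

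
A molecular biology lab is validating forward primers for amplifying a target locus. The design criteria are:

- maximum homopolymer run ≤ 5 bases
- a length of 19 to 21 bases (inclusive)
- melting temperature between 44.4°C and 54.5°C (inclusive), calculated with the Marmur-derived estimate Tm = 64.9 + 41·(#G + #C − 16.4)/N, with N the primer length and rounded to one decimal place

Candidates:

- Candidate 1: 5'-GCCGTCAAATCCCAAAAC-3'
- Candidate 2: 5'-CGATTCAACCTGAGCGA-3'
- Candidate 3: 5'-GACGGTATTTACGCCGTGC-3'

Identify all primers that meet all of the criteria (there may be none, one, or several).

Candidate 3 only.

Candidate 1 (18 nt, A=7 T=2 G=2 C=7): longest run = 4 ✓; length 18, outside 19–21 ✗; Tm = 64.9 + 41·(9 − 16.4)/18 = 48.0°C ✓ — fails.
Candidate 2 (17 nt, A=5 T=3 G=4 C=5): longest run = 2 ✓; length 17, outside 19–21 ✗; Tm = 64.9 + 41·(9 − 16.4)/17 = 47.1°C ✓ — fails.
Candidate 3 (19 nt, A=3 T=5 G=6 C=5): longest run = 3 ✓; length 19 ✓; Tm = 64.9 + 41·(11 − 16.4)/19 = 53.2°C ✓ — passes.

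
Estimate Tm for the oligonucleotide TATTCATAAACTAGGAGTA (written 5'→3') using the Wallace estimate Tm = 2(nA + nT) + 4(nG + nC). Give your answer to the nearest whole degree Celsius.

Base counts: A=8, T=6, G=3, C=2 (length 19).
Tm = 2·(8+6) + 4·(3+2) = 2·14 + 4·5 = 28 + 20 = 48°C.

48°C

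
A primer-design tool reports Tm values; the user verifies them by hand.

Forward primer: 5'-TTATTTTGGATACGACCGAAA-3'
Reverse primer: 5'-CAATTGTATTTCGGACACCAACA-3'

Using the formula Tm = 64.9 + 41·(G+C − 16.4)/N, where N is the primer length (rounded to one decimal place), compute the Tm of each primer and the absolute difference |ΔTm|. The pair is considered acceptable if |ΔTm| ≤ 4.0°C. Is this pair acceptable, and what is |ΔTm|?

Forward: G+C = 7, N = 21 → Tm = 64.9 + 41·(7 − 16.4)/21 = 46.5°C.
Reverse: G+C = 9, N = 23 → Tm = 64.9 + 41·(9 − 16.4)/23 = 51.7°C.
|ΔTm| = |46.5 − 51.7| = 5.2°C, > 4.0°C.

|ΔTm| = 5.2°C; the pair is not acceptable.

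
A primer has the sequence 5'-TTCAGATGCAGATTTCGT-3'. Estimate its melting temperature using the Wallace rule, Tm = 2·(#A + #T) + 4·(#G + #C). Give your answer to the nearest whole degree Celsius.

Base counts: A=4, T=7, G=4, C=3 (length 18).
Tm = 2·(4+7) + 4·(4+3) = 2·11 + 4·7 = 22 + 28 = 50°C.

50°C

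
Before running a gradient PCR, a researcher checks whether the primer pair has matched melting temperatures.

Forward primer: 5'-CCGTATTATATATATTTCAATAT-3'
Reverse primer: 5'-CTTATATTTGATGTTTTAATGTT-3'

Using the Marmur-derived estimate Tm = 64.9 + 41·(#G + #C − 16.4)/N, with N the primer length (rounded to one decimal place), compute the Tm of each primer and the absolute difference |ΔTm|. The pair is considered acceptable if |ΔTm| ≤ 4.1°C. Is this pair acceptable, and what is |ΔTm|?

Forward: G+C = 4, N = 23 → Tm = 64.9 + 41·(4 − 16.4)/23 = 42.8°C.
Reverse: G+C = 4, N = 23 → Tm = 64.9 + 41·(4 − 16.4)/23 = 42.8°C.
|ΔTm| = |42.8 − 42.8| = 0.0°C, ≤ 4.1°C.

|ΔTm| = 0.0°C; the pair is acceptable.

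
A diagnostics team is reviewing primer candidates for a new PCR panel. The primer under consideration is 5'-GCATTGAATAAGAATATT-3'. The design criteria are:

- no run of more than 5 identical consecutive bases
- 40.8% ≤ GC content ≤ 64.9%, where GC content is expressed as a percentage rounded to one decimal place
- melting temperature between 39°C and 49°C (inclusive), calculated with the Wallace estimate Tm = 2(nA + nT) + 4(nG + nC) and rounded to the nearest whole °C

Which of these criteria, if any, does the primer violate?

Fails: GC content.

Base counts: A=8, T=6, G=3, C=1 (length 18).
homopolymer run: longest run = 2 ✓
GC content: GC 4/18 = 22.2%, outside 40.8–64.9% ✗
Tm: Tm = 2·14 + 4·4 = 44°C ✓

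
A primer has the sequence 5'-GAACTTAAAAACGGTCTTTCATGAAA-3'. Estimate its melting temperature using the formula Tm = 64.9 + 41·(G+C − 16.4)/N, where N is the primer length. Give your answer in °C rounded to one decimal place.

51.7°C

Base counts: A=11, T=7, G=4, C=4; G+C = 8, N = 26.
Tm = 64.9 + 41·(8 − 16.4)/26 = 64.9 + -344.40/26 = 51.7°C.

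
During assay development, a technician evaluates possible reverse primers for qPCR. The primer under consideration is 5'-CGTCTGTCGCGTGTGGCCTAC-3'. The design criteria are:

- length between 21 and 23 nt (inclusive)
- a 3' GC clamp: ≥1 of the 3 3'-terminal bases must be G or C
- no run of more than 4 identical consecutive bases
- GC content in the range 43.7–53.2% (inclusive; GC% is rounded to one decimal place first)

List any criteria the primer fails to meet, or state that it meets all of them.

Fails: GC content.

Base counts: A=1, T=6, G=7, C=7 (length 21).
length: length 21 ✓
GC clamp: 3' end TAC has 1 G/C ✓
homopolymer run: longest run = 2 ✓
GC content: GC 14/21 = 66.7%, outside 43.7–53.2% ✗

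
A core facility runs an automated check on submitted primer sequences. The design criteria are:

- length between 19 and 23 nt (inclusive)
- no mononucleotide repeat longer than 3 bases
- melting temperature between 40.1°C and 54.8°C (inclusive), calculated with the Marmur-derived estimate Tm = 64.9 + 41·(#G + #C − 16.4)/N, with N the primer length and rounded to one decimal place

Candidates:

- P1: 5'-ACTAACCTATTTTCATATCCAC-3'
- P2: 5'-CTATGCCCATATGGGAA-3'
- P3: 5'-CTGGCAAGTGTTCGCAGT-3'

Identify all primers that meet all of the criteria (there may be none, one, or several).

None of the candidates satisfy all criteria.

P1 (22 nt, A=7 T=8 G=0 C=7): length 22 ✓; longest run = 4, exceeds 3 ✗; Tm = 64.9 + 41·(7 − 16.4)/22 = 47.4°C ✓ — fails.
P2 (17 nt, A=5 T=4 G=4 C=4): length 17, outside 19–23 ✗; longest run = 3 ✓; Tm = 64.9 + 41·(8 − 16.4)/17 = 44.6°C ✓ — fails.
P3 (18 nt, A=3 T=5 G=6 C=4): length 18, outside 19–23 ✗; longest run = 2 ✓; Tm = 64.9 + 41·(10 − 16.4)/18 = 50.3°C ✓ — fails.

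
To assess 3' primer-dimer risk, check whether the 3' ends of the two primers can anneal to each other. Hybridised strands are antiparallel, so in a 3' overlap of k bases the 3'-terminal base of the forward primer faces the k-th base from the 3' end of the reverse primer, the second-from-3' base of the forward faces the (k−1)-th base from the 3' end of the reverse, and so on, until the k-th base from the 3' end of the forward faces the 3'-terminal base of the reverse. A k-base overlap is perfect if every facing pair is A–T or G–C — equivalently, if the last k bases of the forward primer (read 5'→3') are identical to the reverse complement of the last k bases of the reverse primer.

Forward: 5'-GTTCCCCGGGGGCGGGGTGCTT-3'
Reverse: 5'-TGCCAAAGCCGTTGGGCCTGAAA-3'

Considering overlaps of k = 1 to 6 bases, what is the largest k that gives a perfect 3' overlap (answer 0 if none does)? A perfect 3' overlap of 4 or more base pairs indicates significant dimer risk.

Longest perfect overlap: 2 complementary base pairs; below the dimer-risk threshold (threshold 4).

Last 6 bases (5'→3') — forward …GTGCTT, reverse …CTGAAA.
Reverse complement of the reverse primer's last 6 bases: TTTCAG; its first k bases are the reverse complement of the reverse primer's last k bases, so a perfect k-base overlap needs the forward primer's last k bases to equal them.
Comparing (forward last k vs required): k=1: T vs T ✓; k=2: TT vs TT ✓; k=3: CTT vs TTT ✗; k=4: GCTT vs TTTC ✗; k=5: TGCTT vs TTTCA ✗; k=6: GTGCTT vs TTTCAG ✗.
Perfect overlaps at k = 1, 2; the largest is 2.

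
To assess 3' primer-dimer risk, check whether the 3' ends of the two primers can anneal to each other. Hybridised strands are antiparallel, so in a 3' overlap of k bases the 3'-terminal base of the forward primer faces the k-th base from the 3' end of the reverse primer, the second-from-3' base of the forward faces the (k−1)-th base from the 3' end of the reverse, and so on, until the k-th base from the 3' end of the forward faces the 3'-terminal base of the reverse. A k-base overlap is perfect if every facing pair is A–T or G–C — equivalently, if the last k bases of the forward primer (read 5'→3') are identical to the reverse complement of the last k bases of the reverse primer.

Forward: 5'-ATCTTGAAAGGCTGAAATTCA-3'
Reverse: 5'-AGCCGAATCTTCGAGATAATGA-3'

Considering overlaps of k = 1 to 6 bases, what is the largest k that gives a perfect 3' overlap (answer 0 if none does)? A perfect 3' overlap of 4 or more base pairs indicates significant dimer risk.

Last 6 bases (5'→3') — forward …AATTCA, reverse …TAATGA.
Reverse complement of the reverse primer's last 6 bases: TCATTA; its first k bases are the reverse complement of the reverse primer's last k bases, so a perfect k-base overlap needs the forward primer's last k bases to equal them.
Comparing (forward last k vs required): k=1: A vs T ✗; k=2: CA vs TC ✗; k=3: TCA vs TCA ✓; k=4: TTCA vs TCAT ✗; k=5: ATTCA vs TCATT ✗; k=6: AATTCA vs TCATTA ✗.
Only k = 3 is perfect, so the longest perfect 3' overlap is 3.

Longest perfect overlap: 3 complementary base pairs; below the dimer-risk threshold (threshold 4).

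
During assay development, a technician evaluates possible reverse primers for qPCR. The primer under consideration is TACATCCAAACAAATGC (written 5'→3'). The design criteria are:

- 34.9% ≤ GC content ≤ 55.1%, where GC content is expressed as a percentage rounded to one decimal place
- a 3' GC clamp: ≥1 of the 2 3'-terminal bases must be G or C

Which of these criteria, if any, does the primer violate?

Meets all criteria.

Base counts: A=8, T=3, G=1, C=5 (length 17).
GC content: GC 6/17 = 35.3% ✓
GC clamp: 3' end GC has 2 G/C ✓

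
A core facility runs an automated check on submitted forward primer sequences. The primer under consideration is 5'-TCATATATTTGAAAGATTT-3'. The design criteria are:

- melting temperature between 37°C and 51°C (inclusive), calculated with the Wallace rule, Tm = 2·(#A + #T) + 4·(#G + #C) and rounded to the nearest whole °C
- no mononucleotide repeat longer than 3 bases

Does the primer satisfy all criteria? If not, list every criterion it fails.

Base counts: A=7, T=9, G=2, C=1 (length 19).
Tm: Tm = 2·16 + 4·3 = 44°C ✓
homopolymer run: longest run = 3 ✓

Meets all criteria.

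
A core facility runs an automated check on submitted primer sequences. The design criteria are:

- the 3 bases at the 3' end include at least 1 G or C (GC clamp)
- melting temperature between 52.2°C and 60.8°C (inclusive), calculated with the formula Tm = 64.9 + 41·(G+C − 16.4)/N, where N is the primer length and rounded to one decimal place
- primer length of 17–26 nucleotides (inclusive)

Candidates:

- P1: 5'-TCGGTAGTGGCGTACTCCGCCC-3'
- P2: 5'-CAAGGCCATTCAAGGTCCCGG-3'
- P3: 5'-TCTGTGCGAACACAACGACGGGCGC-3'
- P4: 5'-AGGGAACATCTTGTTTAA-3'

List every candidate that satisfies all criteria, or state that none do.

P2 only.

P1 (22 nt, A=2 T=5 G=7 C=8): 3' end CCC has 3 G/C ✓; Tm = 64.9 + 41·(15 − 16.4)/22 = 62.3°C, outside 52.2–60.8°C ✗; length 22 ✓ — fails.
P2 (21 nt, A=5 T=3 G=6 C=7): 3' end CGG has 3 G/C ✓; Tm = 64.9 + 41·(13 − 16.4)/21 = 58.3°C ✓; length 21 ✓ — passes.
P3 (25 nt, A=6 T=3 G=8 C=8): 3' end CGC has 3 G/C ✓; Tm = 64.9 + 41·(16 − 16.4)/25 = 64.2°C, outside 52.2–60.8°C ✗; length 25 ✓ — fails.
P4 (18 nt, A=6 T=6 G=4 C=2): 3' end TAA has 0 G/C, need ≥1 ✗; Tm = 64.9 + 41·(6 − 16.4)/18 = 41.2°C, outside 52.2–60.8°C ✗; length 18 ✓ — fails.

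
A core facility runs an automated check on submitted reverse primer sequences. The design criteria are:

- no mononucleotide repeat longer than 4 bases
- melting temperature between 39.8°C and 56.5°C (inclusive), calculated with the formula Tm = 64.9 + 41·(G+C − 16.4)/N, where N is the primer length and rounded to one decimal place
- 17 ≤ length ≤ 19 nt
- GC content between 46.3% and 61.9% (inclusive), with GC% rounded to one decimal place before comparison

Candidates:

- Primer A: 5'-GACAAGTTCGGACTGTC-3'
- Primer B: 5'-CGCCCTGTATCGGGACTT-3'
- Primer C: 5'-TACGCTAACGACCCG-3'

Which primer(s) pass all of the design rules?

Primer A (17 nt, A=4 T=4 G=5 C=4): longest run = 2 ✓; Tm = 64.9 + 41·(9 − 16.4)/17 = 47.1°C ✓; length 17 ✓; GC 9/17 = 52.9% ✓ — passes.
Primer B (18 nt, A=2 T=5 G=5 C=6): longest run = 3 ✓; Tm = 64.9 + 41·(11 − 16.4)/18 = 52.6°C ✓; length 18 ✓; GC 11/18 = 61.1% ✓ — passes.
Primer C (15 nt, A=4 T=2 G=3 C=6): longest run = 3 ✓; Tm = 64.9 + 41·(9 − 16.4)/15 = 44.7°C ✓; length 15, outside 17–19 ✗; GC 9/15 = 60.0% ✓ — fails.

Primer A and Primer B.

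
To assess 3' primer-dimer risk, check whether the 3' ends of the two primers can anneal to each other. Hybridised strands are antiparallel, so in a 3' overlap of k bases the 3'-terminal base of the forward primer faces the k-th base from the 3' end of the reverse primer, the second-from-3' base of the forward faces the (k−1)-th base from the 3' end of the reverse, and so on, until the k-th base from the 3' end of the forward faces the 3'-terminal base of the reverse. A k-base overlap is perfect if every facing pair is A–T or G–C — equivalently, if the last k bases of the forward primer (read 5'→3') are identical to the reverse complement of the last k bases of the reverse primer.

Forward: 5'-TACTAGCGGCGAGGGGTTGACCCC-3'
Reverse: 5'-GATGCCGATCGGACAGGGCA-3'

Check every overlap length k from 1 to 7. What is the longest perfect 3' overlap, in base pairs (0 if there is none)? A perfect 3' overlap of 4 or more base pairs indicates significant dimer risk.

Last 7 bases (5'→3') — forward …TGACCCC, reverse …CAGGGCA.
Reverse complement of the reverse primer's last 7 bases: TGCCCTG; its first k bases are the reverse complement of the reverse primer's last k bases, so a perfect k-base overlap needs the forward primer's last k bases to equal them.
Comparing (forward last k vs required): k=1: C vs T ✗; k=2: CC vs TG ✗; k=3: CCC vs TGC ✗; k=4: CCCC vs TGCC ✗; k=5: ACCCC vs TGCCC ✗; k=6: GACCCC vs TGCCCT ✗; k=7: TGACCCC vs TGCCCTG ✗.
No overlap length from 1 to 7 is perfect, so the longest perfect 3' overlap is 0.

Longest perfect overlap: 0 complementary base pairs; below the dimer-risk threshold (threshold 4).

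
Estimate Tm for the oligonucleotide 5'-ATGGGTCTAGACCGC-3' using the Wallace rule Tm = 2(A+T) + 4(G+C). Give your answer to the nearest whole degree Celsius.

Base counts: A=3, T=3, G=5, C=4 (length 15).
Tm = 2·(3+3) + 4·(5+4) = 2·6 + 4·9 = 12 + 36 = 48°C.

48°C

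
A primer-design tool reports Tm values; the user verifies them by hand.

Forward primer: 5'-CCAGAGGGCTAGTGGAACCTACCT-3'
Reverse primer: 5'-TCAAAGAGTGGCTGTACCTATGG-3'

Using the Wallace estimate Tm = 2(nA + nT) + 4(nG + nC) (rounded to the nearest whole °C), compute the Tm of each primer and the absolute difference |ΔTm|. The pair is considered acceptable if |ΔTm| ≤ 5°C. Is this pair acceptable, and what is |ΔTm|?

|ΔTm| = 8°C; the pair is not acceptable.

Forward: A=6 T=4 G=7 C=7 → Tm = 2·10 + 4·14 = 76°C.
Reverse: A=6 T=6 G=7 C=4 → Tm = 2·12 + 4·11 = 68°C.
|ΔTm| = |76 − 68| = 8°C, > 5°C.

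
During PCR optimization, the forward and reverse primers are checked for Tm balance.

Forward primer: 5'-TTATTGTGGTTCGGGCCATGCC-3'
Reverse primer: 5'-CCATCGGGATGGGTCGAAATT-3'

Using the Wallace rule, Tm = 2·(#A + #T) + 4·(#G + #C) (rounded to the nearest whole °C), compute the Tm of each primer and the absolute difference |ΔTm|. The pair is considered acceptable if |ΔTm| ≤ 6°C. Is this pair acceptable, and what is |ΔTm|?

|ΔTm| = 4°C; the pair is acceptable.

Forward: A=2 T=8 G=7 C=5 → Tm = 2·10 + 4·12 = 68°C.
Reverse: A=5 T=5 G=7 C=4 → Tm = 2·10 + 4·11 = 64°C.
|ΔTm| = |68 − 64| = 4°C, ≤ 6°C.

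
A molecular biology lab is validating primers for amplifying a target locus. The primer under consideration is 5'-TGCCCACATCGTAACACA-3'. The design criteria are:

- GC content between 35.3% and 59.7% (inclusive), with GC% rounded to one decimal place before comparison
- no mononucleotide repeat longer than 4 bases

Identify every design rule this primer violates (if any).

Meets all criteria.

Base counts: A=6, T=3, G=2, C=7 (length 18).
GC content: GC 9/18 = 50.0% ✓
homopolymer run: longest run = 3 ✓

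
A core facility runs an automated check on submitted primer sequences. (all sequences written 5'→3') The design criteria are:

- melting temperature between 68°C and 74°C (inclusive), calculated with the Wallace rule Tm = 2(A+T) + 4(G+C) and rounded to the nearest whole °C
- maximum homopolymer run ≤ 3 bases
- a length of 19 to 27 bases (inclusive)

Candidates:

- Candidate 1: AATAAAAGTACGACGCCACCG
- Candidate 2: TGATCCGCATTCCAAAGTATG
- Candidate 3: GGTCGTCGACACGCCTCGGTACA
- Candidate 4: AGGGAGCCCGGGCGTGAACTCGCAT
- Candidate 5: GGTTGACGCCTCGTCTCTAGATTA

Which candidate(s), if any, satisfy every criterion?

Candidate 5 only.

Candidate 1 (21 nt, A=9 T=2 G=4 C=6): Tm = 2·11 + 4·10 = 62°C, outside 68–74°C ✗; longest run = 4, exceeds 3 ✗; length 21 ✓ — fails.
Candidate 2 (21 nt, A=6 T=6 G=4 C=5): Tm = 2·12 + 4·9 = 60°C, outside 68–74°C ✗; longest run = 3 ✓; length 21 ✓ — fails.
Candidate 3 (23 nt, A=4 T=4 G=7 C=8): Tm = 2·8 + 4·15 = 76°C, outside 68–74°C ✗; longest run = 2 ✓; length 23 ✓ — fails.
Candidate 4 (25 nt, A=5 T=3 G=10 C=7): Tm = 2·8 + 4·17 = 84°C, outside 68–74°C ✗; longest run = 3 ✓; length 25 ✓ — fails.
Candidate 5 (24 nt, A=4 T=8 G=6 C=6): Tm = 2·12 + 4·12 = 72°C ✓; longest run = 2 ✓; length 24 ✓ — passes.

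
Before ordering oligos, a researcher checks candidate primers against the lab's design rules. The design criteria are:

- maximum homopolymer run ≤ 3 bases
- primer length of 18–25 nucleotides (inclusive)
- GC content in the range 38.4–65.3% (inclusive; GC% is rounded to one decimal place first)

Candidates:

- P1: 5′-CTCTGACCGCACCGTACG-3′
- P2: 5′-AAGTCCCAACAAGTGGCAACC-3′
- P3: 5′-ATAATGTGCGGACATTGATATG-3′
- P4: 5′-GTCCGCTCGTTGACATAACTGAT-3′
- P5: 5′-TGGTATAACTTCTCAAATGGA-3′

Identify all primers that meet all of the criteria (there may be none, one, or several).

P2 and P4.

P1 (18 nt, A=3 T=3 G=4 C=8): longest run = 2 ✓; length 18 ✓; GC 12/18 = 66.7%, outside 38.4–65.3% ✗ — fails.
P2 (21 nt, A=8 T=2 G=4 C=7): longest run = 3 ✓; length 21 ✓; GC 11/21 = 52.4% ✓ — passes.
P3 (22 nt, A=7 T=7 G=6 C=2): longest run = 2 ✓; length 22 ✓; GC 8/22 = 36.4%, outside 38.4–65.3% ✗ — fails.
P4 (23 nt, A=5 T=7 G=5 C=6): longest run = 2 ✓; length 23 ✓; GC 11/23 = 47.8% ✓ — passes.
P5 (21 nt, A=7 T=7 G=4 C=3): longest run = 3 ✓; length 21 ✓; GC 7/21 = 33.3%, outside 38.4–65.3% ✗ — fails.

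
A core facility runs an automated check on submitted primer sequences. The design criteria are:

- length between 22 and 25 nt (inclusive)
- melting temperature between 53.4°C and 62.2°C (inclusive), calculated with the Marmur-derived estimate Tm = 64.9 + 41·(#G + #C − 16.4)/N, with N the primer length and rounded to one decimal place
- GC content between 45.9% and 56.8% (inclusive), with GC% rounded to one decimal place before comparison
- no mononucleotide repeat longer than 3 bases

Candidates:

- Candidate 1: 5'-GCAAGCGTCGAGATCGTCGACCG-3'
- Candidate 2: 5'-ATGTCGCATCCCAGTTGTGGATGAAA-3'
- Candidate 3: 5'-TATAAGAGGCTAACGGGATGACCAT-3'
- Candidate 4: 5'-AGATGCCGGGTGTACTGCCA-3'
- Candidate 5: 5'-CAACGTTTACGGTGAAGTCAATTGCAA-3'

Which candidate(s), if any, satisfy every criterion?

Candidate 1 (23 nt, A=5 T=3 G=8 C=7): length 23 ✓; Tm = 64.9 + 41·(15 − 16.4)/23 = 62.4°C, outside 53.4–62.2°C ✗; GC 15/23 = 65.2%, outside 45.9–56.8% ✗; longest run = 2 ✓ — fails.
Candidate 2 (26 nt, A=7 T=7 G=7 C=5): length 26, outside 22–25 ✗; Tm = 64.9 + 41·(12 − 16.4)/26 = 58.0°C ✓; GC 12/26 = 46.2% ✓; longest run = 3 ✓ — fails.
Candidate 3 (25 nt, A=9 T=5 G=7 C=4): length 25 ✓; Tm = 64.9 + 41·(11 − 16.4)/25 = 56.0°C ✓; GC 11/25 = 44.0%, outside 45.9–56.8% ✗; longest run = 3 ✓ — fails.
Candidate 4 (20 nt, A=4 T=4 G=7 C=5): length 20, outside 22–25 ✗; Tm = 64.9 + 41·(12 − 16.4)/20 = 55.9°C ✓; GC 12/20 = 60.0%, outside 45.9–56.8% ✗; longest run = 3 ✓ — fails.
Candidate 5 (27 nt, A=9 T=7 G=6 C=5): length 27, outside 22–25 ✗; Tm = 64.9 + 41·(11 − 16.4)/27 = 56.7°C ✓; GC 11/27 = 40.7%, outside 45.9–56.8% ✗; longest run = 3 ✓ — fails.

None of the candidates satisfy all criteria.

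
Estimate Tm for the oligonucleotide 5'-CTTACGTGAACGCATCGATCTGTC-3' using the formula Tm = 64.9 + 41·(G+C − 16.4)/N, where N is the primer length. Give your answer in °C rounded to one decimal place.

Base counts: A=5, T=7, G=5, C=7; G+C = 12, N = 24.
Tm = 64.9 + 41·(12 − 16.4)/24 = 64.9 + -180.40/24 = 57.4°C.

57.4°C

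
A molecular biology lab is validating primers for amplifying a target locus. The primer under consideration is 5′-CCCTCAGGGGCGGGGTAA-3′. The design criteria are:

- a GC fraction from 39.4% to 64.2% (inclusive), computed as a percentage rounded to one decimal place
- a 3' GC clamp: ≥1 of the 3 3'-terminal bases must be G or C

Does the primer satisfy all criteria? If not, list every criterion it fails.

Base counts: A=3, T=2, G=8, C=5 (length 18).
GC content: GC 13/18 = 72.2%, outside 39.4–64.2% ✗
GC clamp: 3' end TAA has 0 G/C, need ≥1 ✗

Fails: GC content, GC clamp.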